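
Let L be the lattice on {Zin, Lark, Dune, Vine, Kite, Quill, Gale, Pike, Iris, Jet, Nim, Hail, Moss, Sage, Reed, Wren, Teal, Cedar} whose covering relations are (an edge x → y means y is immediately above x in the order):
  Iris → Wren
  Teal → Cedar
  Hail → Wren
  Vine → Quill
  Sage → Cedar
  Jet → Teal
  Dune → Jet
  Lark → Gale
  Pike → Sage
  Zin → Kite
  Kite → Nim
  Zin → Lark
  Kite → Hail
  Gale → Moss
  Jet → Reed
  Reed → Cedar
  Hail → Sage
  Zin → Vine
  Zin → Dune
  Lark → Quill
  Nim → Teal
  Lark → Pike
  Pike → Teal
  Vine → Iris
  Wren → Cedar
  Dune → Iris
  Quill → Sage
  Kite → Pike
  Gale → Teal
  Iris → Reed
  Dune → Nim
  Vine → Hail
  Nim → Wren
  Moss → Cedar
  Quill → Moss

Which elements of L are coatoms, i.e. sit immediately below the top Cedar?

The coatoms are exactly the elements covered by Cedar: Moss, Reed, Sage, Teal, Wren.

Moss, Reed, Sage, Teal, Wren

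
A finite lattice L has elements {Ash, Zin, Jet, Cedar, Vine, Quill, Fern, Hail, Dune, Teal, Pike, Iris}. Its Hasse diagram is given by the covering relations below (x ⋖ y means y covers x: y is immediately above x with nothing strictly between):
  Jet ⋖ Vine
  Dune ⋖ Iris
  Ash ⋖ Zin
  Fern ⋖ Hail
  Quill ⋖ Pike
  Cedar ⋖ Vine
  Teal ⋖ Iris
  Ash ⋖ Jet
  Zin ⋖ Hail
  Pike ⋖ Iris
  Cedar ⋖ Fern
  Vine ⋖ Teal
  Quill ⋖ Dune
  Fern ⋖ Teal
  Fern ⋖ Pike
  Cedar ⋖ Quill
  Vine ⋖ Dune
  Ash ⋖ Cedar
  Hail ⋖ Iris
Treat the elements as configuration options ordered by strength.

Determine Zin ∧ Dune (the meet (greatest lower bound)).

Ash

Common lower bounds of {Zin, Dune}: Ash.
The greatest among these is Ash.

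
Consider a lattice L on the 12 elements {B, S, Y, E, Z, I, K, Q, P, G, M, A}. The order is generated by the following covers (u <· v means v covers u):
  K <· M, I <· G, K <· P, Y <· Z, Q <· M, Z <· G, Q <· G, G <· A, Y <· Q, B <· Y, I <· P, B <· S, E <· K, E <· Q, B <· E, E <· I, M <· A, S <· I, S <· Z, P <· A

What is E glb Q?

E

Common lower bounds of {E, Q}: B, E.
The greatest among these is E.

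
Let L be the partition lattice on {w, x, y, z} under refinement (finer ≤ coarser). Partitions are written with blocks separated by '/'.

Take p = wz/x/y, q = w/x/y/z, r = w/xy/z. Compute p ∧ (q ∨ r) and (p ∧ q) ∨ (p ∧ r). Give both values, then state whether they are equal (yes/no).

w/x/y/z; w/x/y/z; yes

q ∨ r = w/xy/z, so p ∧ (q ∨ r) = wz/x/y ∧ w/xy/z = w/x/y/z.
p ∧ q = w/x/y/z and p ∧ r = w/x/y/z, so (p ∧ q) ∨ (p ∧ r) = w/x/y/z ∨ w/x/y/z = w/x/y/z.
Equal: yes.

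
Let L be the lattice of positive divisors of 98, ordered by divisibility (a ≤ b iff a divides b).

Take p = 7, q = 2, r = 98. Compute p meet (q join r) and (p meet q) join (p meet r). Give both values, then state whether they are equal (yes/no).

7; 7; yes

q join r = 98, so p meet (q join r) = 7 meet 98 = 7.
p meet q = 1 and p meet r = 7, so (p meet q) join (p meet r) = 1 join 7 = 7.
Equal: yes.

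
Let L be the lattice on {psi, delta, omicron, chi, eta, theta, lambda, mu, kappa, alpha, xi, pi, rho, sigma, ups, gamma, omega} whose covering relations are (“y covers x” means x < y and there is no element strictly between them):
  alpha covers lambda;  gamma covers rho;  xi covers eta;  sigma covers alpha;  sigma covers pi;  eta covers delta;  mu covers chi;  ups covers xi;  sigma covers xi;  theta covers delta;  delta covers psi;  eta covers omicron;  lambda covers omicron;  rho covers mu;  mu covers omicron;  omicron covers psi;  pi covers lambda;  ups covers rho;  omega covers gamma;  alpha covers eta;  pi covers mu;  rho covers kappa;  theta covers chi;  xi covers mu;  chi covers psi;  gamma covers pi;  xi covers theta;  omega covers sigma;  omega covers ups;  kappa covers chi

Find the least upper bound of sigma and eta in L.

sigma

Common upper bounds of {sigma, eta}: omega, sigma.
The least among these is sigma.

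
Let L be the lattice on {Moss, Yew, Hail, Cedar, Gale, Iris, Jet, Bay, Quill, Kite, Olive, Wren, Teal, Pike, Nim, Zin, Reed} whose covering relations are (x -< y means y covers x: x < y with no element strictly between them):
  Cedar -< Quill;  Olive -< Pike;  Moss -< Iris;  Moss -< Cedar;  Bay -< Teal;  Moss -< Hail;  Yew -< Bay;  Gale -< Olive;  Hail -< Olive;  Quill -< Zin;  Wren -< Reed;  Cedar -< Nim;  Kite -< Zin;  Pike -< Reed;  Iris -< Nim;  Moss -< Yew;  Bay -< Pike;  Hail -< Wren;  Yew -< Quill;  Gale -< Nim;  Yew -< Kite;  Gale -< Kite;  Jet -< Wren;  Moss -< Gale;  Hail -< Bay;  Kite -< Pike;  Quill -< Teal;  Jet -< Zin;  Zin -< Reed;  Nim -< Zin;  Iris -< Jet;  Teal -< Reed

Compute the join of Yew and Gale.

Kite

Common upper bounds of {Yew, Gale}: Kite, Pike, Reed, Zin.
The least among these is Kite.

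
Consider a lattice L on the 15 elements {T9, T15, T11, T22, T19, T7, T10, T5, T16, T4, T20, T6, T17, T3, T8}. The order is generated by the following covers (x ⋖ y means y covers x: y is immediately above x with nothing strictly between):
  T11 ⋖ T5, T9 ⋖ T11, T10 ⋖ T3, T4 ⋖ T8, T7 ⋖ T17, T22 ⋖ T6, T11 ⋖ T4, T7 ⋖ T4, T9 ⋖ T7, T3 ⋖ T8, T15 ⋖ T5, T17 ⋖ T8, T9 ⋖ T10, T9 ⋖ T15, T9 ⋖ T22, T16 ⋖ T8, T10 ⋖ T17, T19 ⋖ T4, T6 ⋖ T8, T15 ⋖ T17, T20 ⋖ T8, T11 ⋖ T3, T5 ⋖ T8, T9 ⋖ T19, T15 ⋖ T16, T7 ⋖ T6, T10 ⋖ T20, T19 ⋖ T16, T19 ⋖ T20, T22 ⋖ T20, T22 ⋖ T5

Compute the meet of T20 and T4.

T19

Common lower bounds of {T20, T4}: T19, T9.
The greatest among these is T19.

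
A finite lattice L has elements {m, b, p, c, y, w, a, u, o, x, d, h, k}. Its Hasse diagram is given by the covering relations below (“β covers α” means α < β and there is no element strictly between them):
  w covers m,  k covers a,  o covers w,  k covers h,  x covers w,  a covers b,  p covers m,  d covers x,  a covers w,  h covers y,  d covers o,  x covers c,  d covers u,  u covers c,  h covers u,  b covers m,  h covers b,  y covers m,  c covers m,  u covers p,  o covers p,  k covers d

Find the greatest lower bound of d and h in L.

u

Common lower bounds of {d, h}: c, m, p, u.
The greatest among these is u.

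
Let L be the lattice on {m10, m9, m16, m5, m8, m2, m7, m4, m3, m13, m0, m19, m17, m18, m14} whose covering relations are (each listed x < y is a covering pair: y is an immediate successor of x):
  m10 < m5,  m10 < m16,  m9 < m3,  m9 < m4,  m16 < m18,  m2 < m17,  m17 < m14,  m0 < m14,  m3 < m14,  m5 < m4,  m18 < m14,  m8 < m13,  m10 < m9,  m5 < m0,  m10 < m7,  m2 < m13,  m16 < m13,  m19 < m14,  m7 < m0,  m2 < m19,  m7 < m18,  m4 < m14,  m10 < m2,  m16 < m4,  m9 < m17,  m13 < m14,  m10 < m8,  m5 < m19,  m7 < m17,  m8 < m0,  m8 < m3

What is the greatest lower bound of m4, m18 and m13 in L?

m16

Common lower bounds of {m4, m18, m13}: m10, m16.
The greatest among these is m16.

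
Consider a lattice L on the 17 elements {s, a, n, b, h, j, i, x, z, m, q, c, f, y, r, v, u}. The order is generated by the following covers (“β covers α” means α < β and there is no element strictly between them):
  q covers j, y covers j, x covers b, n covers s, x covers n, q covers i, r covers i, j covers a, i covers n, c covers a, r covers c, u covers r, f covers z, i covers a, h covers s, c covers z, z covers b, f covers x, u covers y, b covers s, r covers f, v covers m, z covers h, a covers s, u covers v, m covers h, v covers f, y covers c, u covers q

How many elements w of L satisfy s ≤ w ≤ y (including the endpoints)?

8

The interval [s, y] = {a, b, c, h, j, s, y, z}, which has 8 elements.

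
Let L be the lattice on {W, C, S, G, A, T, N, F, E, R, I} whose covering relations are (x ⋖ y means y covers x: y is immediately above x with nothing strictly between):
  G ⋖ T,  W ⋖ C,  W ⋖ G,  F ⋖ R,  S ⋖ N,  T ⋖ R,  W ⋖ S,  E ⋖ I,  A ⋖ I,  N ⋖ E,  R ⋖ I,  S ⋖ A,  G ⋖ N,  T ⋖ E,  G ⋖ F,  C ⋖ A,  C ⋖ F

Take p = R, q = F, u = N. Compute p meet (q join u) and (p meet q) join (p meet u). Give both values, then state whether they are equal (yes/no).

R; F; no

q join u = I, so p meet (q join u) = R meet I = R.
p meet q = F and p meet u = G, so (p meet q) join (p meet u) = F join G = F.
Equal: no.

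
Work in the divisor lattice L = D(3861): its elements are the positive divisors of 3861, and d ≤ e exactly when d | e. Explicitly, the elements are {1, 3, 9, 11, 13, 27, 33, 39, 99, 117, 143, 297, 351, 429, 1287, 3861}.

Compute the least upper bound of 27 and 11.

In the divisibility order, the join is the least common multiple: lcm(27, 11) = 297.

297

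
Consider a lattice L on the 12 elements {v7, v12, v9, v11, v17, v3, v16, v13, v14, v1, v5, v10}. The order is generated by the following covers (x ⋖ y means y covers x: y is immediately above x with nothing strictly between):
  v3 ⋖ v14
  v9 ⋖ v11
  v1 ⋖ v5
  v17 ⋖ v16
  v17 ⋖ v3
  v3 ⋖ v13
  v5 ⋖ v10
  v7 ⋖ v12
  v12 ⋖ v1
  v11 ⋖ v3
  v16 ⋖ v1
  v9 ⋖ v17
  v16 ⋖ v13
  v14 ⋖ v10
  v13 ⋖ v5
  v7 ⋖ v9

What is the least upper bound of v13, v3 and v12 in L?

v5

Common upper bounds of {v13, v3, v12}: v10, v5.
The least among these is v5.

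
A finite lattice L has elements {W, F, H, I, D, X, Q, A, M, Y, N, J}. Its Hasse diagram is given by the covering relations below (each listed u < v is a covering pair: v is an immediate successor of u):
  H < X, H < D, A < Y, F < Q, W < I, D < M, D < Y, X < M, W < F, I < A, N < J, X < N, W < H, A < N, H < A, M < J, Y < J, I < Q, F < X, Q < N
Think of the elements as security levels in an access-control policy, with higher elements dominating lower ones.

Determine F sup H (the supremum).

X

Common upper bounds of {F, H}: J, M, N, X.
The least among these is X.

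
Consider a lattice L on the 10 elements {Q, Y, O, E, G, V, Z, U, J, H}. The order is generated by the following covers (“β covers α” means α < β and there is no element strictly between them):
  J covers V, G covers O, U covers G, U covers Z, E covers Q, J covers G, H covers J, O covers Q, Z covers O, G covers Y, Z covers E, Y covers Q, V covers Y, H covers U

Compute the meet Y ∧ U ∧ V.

Y

Common lower bounds of {Y, U, V}: Q, Y.
The greatest among these is Y.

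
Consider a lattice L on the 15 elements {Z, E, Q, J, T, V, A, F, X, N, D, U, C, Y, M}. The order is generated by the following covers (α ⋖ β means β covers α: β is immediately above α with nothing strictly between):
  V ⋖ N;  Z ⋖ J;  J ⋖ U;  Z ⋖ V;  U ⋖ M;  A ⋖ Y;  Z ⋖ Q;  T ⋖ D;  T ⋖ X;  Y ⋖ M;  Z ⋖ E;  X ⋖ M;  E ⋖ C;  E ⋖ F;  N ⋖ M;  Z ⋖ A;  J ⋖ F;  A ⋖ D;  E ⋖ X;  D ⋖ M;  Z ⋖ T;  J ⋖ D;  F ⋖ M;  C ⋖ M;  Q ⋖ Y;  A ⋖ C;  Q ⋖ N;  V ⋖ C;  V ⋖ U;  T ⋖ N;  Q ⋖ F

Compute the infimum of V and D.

Common lower bounds of {V, D}: Z.
The greatest among these is Z.

Z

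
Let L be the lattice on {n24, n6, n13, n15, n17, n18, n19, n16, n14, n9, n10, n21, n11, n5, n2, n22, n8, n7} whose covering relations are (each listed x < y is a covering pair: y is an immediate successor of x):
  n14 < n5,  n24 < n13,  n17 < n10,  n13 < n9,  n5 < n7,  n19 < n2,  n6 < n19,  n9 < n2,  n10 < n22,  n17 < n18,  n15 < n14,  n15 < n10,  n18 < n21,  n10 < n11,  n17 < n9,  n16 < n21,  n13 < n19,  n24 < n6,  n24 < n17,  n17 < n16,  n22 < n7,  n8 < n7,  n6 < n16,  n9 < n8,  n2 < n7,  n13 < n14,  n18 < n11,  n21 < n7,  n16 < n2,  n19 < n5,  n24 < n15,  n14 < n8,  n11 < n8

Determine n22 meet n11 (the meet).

Common lower bounds of {n22, n11}: n10, n15, n17, n24.
The greatest among these is n10.

n10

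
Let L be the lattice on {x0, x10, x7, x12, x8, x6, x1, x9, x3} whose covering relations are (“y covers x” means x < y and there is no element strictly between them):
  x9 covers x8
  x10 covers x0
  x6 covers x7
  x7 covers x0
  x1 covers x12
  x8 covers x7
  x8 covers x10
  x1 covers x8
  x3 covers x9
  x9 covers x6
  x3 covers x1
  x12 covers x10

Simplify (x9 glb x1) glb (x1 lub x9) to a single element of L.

x8

x9 ∧ x1 = x8
x1 ∨ x9 = x3
x8 ∧ x3 = x8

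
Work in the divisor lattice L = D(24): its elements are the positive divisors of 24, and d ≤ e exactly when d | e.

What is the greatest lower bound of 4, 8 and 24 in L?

4

In the divisibility order, the meet is the greatest common divisor: gcd(4, 8, 24) = 4.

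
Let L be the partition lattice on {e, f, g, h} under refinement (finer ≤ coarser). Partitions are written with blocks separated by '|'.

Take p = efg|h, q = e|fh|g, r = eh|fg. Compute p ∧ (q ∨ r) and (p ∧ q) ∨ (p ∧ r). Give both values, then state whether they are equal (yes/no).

q ∨ r = efgh, so p ∧ (q ∨ r) = efg|h ∧ efgh = efg|h.
p ∧ q = e|f|g|h and p ∧ r = e|fg|h, so (p ∧ q) ∨ (p ∧ r) = e|f|g|h ∨ e|fg|h = e|fg|h.
Equal: no.

efg|h; e|fg|h; no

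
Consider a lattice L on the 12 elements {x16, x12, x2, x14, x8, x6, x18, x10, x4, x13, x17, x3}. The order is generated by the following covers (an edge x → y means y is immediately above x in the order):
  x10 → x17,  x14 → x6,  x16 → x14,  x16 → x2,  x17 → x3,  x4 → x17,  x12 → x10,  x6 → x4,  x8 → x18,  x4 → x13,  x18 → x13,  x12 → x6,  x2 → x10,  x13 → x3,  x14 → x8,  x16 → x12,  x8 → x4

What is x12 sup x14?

x6

Common upper bounds of {x12, x14}: x13, x17, x3, x4, x6.
The least among these is x6.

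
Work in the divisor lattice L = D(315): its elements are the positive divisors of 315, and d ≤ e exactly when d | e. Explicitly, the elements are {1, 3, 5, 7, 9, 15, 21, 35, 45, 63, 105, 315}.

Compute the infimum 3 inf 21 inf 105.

Common lower bounds of {3, 21, 105}: 1, 3.
The greatest among these is 3.

3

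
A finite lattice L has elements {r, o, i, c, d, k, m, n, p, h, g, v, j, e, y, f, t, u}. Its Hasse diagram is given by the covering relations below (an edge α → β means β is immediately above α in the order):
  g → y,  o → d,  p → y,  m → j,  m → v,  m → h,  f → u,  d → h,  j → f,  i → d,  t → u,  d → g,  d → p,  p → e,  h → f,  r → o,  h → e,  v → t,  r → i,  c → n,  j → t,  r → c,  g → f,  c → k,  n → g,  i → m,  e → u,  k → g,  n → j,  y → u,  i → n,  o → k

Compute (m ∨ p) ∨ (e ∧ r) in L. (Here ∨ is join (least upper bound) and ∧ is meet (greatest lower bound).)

m ∨ p = e
e ∧ r = r
e ∨ r = e

e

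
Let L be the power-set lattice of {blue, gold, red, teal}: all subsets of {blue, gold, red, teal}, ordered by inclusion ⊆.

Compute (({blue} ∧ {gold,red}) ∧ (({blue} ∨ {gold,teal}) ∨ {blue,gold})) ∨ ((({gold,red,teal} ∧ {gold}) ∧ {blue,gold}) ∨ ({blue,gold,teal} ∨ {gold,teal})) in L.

{blue} ∧ {gold,red} = {}
{blue} ∨ {gold,teal} = {blue,gold,teal}
{blue,gold,teal} ∨ {blue,gold} = {blue,gold,teal}
{} ∧ {blue,gold,teal} = {}
{gold,red,teal} ∧ {gold} = {gold}
{gold} ∧ {blue,gold} = {gold}
{blue,gold,teal} ∨ {gold,teal} = {blue,gold,teal}
{gold} ∨ {blue,gold,teal} = {blue,gold,teal}
{} ∨ {blue,gold,teal} = {blue,gold,teal}

{blue,gold,teal}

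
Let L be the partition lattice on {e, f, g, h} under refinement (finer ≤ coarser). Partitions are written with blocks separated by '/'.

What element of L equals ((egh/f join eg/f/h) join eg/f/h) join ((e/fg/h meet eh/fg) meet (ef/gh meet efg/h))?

egh/f ∨ eg/f/h = egh/f
egh/f ∨ eg/f/h = egh/f
e/fg/h ∧ eh/fg = e/fg/h
ef/gh ∧ efg/h = ef/g/h
e/fg/h ∧ ef/g/h = e/f/g/h
egh/f ∨ e/f/g/h = egh/f

egh/f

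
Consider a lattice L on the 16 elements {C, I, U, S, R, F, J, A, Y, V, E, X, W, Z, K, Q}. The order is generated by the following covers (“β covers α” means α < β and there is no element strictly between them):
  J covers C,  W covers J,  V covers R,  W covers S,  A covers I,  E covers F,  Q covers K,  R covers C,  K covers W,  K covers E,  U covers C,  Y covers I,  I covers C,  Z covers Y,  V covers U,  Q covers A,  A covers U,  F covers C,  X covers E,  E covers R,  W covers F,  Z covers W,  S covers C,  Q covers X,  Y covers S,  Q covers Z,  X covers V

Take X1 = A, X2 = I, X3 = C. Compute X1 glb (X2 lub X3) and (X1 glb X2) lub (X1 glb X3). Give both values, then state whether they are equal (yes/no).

X2 lub X3 = I, so X1 glb (X2 lub X3) = A glb I = I.
X1 glb X2 = I and X1 glb X3 = C, so (X1 glb X2) lub (X1 glb X3) = I lub C = I.
Equal: yes.

I; I; yes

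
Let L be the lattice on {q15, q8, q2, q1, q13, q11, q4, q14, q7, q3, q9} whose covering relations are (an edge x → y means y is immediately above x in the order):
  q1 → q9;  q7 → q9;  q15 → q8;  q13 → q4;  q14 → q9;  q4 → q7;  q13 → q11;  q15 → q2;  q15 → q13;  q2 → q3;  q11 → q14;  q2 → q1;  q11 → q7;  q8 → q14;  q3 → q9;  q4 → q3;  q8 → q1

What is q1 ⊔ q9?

q9

Common upper bounds of {q1, q9}: q9.
The least among these is q9.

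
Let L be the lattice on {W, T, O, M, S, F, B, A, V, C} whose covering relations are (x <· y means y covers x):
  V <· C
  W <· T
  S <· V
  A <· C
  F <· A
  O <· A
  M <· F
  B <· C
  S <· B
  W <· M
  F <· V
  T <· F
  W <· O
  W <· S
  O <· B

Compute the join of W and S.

Common upper bounds of {W, S}: B, C, S, V.
The least among these is S.

S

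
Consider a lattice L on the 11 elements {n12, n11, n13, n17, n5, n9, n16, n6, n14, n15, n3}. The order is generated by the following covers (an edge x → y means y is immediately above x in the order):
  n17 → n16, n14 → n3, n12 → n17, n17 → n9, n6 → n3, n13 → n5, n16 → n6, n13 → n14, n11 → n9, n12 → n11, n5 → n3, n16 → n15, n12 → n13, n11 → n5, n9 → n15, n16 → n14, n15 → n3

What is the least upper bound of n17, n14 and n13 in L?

Common upper bounds of {n17, n14, n13}: n14, n3.
The least among these is n14.

n14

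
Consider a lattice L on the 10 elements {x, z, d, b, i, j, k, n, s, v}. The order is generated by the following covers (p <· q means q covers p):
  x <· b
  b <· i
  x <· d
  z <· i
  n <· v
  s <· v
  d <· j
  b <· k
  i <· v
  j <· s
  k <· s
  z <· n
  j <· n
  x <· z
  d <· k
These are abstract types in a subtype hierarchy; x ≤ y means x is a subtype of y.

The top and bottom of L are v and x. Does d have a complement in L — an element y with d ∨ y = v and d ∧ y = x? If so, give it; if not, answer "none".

Need y with d ∨ y = v and d ∧ y = x.
Checking each element gives: i.

i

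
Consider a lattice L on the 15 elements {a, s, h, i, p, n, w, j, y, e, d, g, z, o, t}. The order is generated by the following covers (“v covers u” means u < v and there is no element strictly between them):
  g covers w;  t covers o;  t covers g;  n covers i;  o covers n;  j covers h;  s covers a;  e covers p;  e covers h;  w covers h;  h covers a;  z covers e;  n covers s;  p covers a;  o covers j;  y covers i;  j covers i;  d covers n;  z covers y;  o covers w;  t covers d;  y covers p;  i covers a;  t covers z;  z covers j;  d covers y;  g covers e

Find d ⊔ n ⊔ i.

Common upper bounds of {d, n, i}: d, t.
The least among these is d.

d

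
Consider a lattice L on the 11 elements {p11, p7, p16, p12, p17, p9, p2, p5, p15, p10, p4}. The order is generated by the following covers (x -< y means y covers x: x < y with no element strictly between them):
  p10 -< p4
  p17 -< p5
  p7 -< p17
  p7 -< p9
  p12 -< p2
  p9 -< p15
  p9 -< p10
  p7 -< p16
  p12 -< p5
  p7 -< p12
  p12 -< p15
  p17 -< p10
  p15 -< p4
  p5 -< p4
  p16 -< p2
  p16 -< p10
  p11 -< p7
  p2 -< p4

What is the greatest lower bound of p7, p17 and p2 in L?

p7

Common lower bounds of {p7, p17, p2}: p11, p7.
The greatest among these is p7.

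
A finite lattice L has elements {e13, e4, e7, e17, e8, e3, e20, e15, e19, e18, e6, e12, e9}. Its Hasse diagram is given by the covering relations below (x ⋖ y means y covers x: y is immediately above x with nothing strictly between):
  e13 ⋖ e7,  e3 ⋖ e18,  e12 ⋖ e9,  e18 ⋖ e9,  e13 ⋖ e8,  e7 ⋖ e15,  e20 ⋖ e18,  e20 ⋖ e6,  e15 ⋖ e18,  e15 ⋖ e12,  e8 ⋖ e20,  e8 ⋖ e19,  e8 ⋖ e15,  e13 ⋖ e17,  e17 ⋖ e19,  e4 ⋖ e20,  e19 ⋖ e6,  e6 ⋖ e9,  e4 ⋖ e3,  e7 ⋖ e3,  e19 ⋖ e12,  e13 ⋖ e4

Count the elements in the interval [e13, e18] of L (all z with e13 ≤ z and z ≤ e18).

8

The interval [e13, e18] = {e13, e15, e18, e20, e3, e4, e7, e8}, which has 8 elements.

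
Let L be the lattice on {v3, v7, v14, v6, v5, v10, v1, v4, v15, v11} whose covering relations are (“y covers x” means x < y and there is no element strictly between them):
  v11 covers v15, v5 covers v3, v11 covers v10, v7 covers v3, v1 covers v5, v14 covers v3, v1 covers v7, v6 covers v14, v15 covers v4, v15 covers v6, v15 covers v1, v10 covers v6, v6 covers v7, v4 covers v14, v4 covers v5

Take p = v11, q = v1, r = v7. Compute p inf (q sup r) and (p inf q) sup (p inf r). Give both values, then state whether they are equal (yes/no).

v1; v1; yes

q sup r = v1, so p inf (q sup r) = v11 inf v1 = v1.
p inf q = v1 and p inf r = v7, so (p inf q) sup (p inf r) = v1 sup v7 = v1.
Equal: yes.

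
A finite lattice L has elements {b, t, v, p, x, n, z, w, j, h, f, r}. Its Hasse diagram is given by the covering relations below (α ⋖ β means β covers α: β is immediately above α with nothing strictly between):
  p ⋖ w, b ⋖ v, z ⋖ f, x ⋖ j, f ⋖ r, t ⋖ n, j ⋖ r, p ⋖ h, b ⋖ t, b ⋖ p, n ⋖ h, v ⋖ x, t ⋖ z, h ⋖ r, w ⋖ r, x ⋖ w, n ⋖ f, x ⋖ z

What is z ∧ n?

t

Common lower bounds of {z, n}: b, t.
The greatest among these is t.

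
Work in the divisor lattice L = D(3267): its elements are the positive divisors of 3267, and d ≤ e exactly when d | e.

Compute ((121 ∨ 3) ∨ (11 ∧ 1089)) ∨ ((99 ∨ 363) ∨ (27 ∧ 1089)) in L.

121 ∨ 3 = 363
11 ∧ 1089 = 11
363 ∨ 11 = 363
99 ∨ 363 = 1089
27 ∧ 1089 = 9
1089 ∨ 9 = 1089
363 ∨ 1089 = 1089

1089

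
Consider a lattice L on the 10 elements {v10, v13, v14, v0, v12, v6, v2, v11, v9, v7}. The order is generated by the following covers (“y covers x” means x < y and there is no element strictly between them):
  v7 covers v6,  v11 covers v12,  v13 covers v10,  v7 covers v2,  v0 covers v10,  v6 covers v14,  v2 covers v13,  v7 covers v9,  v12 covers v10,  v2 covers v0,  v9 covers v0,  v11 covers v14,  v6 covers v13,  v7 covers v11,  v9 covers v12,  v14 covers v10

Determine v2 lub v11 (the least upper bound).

Common upper bounds of {v2, v11}: v7.
The least among these is v7.

v7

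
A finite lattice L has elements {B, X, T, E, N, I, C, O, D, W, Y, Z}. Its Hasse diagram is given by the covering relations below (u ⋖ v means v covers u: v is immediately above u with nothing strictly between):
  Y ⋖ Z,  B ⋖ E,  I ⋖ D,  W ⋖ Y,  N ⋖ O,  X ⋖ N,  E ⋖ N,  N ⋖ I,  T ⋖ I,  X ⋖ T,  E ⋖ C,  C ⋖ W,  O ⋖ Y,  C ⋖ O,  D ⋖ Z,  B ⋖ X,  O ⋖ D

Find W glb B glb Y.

B

Common lower bounds of {W, B, Y}: B.
The greatest among these is B.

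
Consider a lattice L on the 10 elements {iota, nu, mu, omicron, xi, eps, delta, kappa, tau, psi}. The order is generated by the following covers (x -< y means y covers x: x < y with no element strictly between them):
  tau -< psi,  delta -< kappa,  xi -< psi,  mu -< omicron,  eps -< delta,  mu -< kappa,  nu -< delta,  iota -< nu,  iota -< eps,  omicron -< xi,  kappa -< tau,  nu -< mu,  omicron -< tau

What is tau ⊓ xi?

Common lower bounds of {tau, xi}: iota, mu, nu, omicron.
The greatest among these is omicron.

omicron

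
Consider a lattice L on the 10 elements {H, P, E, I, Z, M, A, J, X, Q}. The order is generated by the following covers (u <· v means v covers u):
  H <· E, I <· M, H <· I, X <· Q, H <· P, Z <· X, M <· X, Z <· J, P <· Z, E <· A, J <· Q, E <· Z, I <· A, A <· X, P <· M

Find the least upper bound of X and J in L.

Q

Common upper bounds of {X, J}: Q.
The least among these is Q.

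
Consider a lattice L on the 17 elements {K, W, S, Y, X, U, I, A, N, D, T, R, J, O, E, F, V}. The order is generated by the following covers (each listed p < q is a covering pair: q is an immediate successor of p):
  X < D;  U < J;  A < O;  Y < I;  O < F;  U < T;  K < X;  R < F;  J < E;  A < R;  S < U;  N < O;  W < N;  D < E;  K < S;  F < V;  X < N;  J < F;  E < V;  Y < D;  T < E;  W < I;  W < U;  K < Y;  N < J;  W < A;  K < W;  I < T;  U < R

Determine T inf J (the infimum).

U

Common lower bounds of {T, J}: K, S, U, W.
The greatest among these is U.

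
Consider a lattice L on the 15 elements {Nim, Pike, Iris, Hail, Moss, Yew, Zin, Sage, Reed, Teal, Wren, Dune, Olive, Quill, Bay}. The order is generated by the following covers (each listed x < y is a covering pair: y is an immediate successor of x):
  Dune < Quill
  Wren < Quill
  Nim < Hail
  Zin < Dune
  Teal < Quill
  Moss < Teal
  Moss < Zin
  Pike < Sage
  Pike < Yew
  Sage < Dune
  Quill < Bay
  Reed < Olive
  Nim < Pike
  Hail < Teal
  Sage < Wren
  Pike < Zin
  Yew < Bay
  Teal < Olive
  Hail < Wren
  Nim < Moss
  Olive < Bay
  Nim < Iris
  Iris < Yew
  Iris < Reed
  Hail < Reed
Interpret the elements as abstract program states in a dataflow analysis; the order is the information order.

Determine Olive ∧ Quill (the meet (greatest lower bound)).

Common lower bounds of {Olive, Quill}: Hail, Moss, Nim, Teal.
The greatest among these is Teal.

Teal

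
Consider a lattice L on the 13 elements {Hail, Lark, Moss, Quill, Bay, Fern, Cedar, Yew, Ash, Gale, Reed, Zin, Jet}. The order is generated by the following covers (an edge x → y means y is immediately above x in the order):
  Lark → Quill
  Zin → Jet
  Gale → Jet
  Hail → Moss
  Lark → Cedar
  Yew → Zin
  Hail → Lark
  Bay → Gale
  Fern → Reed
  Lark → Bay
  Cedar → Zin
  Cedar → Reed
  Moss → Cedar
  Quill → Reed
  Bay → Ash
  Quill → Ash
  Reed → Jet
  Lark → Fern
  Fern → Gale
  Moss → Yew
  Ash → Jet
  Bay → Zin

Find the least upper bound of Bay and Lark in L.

Bay

Common upper bounds of {Bay, Lark}: Ash, Bay, Gale, Jet, Zin.
The least among these is Bay.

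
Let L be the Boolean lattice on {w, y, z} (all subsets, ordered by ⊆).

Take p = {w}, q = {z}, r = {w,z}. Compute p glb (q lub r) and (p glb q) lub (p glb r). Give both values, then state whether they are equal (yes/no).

{w}; {w}; yes

q lub r = {w,z}, so p glb (q lub r) = {w} glb {w,z} = {w}.
p glb q = {} and p glb r = {w}, so (p glb q) lub (p glb r) = {} lub {w} = {w}.
Equal: yes.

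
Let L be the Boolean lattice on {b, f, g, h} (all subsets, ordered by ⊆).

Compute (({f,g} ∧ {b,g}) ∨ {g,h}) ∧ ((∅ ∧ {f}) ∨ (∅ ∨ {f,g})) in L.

{f,g} ∧ {b,g} = {g}
{g} ∨ {g,h} = {g,h}
∅ ∧ {f} = ∅
∅ ∨ {f,g} = {f,g}
∅ ∨ {f,g} = {f,g}
{g,h} ∧ {f,g} = {g}

{g}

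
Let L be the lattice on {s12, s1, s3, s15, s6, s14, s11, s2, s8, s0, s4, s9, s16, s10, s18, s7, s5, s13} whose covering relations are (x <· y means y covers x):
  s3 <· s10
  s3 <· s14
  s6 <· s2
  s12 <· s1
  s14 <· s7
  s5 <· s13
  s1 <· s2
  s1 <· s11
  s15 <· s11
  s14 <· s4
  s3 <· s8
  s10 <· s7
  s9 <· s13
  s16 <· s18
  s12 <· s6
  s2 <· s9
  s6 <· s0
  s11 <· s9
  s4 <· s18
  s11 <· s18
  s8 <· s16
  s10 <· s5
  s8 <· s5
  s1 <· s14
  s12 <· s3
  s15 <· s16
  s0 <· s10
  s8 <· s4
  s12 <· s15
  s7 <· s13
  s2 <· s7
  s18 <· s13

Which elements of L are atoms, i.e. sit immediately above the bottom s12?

s1, s15, s3, s6

The atoms are exactly the elements that cover s12: s1, s15, s3, s6.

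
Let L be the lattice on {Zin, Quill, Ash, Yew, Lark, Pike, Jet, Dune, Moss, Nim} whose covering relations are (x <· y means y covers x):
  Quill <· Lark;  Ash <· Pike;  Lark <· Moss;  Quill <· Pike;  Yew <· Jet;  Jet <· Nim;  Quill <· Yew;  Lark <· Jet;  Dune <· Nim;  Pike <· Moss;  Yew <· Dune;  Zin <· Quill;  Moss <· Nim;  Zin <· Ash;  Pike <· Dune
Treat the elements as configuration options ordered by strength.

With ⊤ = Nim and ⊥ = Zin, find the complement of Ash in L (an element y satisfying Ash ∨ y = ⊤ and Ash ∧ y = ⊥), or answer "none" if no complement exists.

Need y with Ash ∨ y = Nim and Ash ∧ y = Zin.
Checking each element gives: Jet.

Jet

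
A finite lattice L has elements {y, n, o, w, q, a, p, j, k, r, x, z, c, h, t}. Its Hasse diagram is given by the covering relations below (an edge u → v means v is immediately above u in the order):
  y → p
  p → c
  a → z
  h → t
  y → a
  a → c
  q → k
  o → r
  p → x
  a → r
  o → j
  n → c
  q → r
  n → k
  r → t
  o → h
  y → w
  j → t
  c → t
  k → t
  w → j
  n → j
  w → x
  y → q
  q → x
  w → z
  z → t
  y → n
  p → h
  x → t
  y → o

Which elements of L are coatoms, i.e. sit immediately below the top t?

c, h, j, k, r, x, z

The coatoms are exactly the elements covered by t: c, h, j, k, r, x, z.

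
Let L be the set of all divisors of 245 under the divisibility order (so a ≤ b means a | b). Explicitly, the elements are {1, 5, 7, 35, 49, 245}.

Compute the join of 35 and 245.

245

In the divisibility order, the join is the least common multiple: lcm(35, 245) = 245.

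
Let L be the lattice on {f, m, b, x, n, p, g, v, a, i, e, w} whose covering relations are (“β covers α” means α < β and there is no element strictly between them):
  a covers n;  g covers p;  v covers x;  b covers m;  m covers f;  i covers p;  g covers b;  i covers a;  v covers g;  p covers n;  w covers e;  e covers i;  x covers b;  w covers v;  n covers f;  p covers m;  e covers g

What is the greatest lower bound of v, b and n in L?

Common lower bounds of {v, b, n}: f.
The greatest among these is f.

f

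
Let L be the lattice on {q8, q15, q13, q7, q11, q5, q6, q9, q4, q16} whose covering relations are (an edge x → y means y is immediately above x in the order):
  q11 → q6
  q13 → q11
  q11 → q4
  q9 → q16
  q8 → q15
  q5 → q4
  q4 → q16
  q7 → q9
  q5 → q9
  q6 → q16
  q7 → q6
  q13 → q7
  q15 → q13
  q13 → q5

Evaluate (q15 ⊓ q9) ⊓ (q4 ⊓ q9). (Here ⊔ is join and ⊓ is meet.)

q15

q15 ∧ q9 = q15
q4 ∧ q9 = q5
q15 ∧ q5 = q15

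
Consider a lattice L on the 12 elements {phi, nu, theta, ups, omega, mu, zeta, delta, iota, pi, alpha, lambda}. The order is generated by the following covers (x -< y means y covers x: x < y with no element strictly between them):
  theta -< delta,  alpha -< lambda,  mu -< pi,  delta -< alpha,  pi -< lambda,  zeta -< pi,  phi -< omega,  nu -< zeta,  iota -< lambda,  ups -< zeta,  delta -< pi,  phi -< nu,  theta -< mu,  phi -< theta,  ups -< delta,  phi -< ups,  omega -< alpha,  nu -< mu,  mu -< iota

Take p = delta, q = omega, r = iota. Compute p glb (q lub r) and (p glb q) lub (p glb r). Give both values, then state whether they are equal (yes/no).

delta; theta; no

q lub r = lambda, so p glb (q lub r) = delta glb lambda = delta.
p glb q = phi and p glb r = theta, so (p glb q) lub (p glb r) = phi lub theta = theta.
Equal: no.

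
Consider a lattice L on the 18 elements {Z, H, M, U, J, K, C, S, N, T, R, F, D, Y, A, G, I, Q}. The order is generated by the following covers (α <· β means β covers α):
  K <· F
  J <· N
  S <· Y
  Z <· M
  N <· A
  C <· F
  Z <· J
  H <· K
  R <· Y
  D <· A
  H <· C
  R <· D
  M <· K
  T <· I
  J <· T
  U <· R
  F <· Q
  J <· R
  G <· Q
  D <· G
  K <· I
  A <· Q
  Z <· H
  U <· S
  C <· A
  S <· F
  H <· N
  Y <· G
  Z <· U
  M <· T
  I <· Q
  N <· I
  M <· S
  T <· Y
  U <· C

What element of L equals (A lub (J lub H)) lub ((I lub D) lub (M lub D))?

Q

J ∨ H = N
A ∨ N = A
I ∨ D = Q
M ∨ D = G
Q ∨ G = Q
A ∨ Q = Q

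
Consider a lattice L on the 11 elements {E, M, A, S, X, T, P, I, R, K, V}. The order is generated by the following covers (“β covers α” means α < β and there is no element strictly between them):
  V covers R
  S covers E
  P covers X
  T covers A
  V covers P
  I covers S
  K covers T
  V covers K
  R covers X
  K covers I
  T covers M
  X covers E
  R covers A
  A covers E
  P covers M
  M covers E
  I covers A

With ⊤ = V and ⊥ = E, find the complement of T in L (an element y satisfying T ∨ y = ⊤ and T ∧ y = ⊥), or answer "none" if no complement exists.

Need y with T ∨ y = V and T ∧ y = E.
Checking each element gives: X.

X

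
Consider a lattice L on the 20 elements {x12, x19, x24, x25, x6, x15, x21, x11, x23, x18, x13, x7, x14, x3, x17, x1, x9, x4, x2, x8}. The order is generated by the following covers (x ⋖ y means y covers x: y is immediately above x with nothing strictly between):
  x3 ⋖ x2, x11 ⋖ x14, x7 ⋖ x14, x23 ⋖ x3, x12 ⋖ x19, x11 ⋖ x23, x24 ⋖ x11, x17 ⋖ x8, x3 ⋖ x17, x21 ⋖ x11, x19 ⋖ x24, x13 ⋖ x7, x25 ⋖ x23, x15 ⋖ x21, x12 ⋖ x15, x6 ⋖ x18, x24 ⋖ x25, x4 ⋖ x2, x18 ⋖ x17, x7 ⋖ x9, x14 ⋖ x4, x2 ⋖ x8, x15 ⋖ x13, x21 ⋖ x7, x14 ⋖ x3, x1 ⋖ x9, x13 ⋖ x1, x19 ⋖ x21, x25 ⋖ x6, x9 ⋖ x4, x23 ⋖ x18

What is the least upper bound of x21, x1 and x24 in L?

x4

Common upper bounds of {x21, x1, x24}: x2, x4, x8.
The least among these is x4.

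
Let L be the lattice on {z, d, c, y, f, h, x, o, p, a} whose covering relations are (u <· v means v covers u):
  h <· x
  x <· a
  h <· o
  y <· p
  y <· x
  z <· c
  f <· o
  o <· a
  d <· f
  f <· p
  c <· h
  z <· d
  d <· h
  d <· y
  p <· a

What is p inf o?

Common lower bounds of {p, o}: d, f, z.
The greatest among these is f.

f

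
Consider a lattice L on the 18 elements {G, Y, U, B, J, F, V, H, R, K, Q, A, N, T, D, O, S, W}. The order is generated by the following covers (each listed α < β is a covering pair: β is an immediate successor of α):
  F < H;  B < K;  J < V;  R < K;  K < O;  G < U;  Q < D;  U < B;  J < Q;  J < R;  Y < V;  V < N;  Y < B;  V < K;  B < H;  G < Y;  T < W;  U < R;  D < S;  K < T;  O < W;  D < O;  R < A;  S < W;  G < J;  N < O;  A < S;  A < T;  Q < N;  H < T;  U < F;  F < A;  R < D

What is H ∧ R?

Common lower bounds of {H, R}: G, U.
The greatest among these is U.

U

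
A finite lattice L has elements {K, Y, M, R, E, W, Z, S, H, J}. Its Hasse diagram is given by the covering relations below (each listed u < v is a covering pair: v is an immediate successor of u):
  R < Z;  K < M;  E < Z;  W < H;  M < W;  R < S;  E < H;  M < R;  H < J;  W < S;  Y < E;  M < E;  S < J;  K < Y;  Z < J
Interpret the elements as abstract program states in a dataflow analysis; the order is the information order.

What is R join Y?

Common upper bounds of {R, Y}: J, Z.
The least among these is Z.

Z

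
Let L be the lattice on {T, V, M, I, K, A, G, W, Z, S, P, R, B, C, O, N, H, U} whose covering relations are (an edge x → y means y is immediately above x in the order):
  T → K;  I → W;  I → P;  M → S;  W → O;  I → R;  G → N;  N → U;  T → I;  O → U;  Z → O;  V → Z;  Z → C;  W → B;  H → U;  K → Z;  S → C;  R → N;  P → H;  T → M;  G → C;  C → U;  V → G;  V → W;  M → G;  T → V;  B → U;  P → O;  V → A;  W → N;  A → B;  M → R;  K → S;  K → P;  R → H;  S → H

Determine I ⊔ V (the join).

W

Common upper bounds of {I, V}: B, N, O, U, W.
The least among these is W.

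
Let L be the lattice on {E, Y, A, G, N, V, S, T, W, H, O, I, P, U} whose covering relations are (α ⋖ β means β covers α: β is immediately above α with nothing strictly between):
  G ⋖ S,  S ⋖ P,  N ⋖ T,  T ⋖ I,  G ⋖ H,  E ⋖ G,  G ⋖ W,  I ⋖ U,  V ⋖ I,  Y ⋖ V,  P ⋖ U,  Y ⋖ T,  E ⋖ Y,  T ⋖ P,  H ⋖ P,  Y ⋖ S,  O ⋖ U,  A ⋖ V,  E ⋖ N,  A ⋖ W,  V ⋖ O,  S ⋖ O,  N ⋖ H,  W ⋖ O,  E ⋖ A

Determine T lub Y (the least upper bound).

Common upper bounds of {T, Y}: I, P, T, U.
The least among these is T.

T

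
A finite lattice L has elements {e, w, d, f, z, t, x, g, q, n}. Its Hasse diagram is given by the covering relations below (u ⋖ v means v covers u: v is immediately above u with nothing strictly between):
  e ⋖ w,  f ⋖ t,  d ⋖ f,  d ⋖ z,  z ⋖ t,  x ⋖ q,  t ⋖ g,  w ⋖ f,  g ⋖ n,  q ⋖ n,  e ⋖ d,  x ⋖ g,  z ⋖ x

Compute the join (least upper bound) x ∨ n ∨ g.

Common upper bounds of {x, n, g}: n.
The least among these is n.

n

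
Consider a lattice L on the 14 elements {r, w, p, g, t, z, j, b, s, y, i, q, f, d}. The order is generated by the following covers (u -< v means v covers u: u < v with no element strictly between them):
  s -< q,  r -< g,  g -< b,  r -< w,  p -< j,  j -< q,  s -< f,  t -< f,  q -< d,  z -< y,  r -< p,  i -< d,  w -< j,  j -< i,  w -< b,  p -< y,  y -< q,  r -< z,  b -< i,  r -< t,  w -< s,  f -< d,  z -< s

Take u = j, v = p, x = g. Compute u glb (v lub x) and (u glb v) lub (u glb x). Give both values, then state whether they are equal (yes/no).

j; p; no

v lub x = i, so u glb (v lub x) = j glb i = j.
u glb v = p and u glb x = r, so (u glb v) lub (u glb x) = p lub r = p.
Equal: no.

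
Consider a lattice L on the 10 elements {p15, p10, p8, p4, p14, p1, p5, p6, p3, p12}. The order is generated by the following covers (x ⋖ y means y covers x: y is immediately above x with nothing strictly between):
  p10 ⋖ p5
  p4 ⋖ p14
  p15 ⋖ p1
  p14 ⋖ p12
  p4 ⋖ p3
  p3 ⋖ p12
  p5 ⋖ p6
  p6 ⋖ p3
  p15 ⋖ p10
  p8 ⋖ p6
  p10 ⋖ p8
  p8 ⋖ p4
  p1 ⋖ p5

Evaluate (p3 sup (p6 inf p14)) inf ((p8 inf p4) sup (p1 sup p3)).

p6 ∧ p14 = p8
p3 ∨ p8 = p3
p8 ∧ p4 = p8
p1 ∨ p3 = p3
p8 ∨ p3 = p3
p3 ∧ p3 = p3

p3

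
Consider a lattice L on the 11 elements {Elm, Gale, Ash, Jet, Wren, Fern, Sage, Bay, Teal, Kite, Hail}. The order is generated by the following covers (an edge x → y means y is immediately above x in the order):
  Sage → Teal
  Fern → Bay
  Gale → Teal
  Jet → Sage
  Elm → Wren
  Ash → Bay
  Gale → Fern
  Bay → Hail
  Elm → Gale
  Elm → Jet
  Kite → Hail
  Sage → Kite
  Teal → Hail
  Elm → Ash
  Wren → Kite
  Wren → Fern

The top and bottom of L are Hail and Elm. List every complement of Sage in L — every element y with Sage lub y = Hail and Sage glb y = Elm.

Need y with Sage ∨ y = Hail and Sage ∧ y = Elm.
Checking each element gives: Ash, Bay, Fern.

Ash, Bay, Fern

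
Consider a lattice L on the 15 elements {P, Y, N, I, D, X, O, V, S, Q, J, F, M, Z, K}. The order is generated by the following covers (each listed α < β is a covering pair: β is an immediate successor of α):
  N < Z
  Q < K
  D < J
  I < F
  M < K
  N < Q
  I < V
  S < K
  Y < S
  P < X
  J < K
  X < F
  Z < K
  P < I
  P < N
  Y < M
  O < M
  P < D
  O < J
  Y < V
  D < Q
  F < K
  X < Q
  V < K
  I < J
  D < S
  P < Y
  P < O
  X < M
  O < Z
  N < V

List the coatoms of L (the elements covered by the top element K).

The coatoms are exactly the elements covered by K: F, J, M, Q, S, V, Z.

F, J, M, Q, S, V, Z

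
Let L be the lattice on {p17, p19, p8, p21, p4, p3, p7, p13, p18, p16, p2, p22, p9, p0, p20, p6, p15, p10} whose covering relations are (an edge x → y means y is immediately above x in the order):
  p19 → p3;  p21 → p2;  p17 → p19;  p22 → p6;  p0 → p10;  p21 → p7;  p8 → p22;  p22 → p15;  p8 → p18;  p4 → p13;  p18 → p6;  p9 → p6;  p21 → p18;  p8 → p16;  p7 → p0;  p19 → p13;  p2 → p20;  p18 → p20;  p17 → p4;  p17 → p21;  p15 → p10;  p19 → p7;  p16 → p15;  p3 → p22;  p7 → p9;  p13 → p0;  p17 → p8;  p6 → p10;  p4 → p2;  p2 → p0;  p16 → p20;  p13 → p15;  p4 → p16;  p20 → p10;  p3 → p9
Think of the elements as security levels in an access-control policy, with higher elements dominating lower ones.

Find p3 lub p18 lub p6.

Common upper bounds of {p3, p18, p6}: p10, p6.
The least among these is p6.

p6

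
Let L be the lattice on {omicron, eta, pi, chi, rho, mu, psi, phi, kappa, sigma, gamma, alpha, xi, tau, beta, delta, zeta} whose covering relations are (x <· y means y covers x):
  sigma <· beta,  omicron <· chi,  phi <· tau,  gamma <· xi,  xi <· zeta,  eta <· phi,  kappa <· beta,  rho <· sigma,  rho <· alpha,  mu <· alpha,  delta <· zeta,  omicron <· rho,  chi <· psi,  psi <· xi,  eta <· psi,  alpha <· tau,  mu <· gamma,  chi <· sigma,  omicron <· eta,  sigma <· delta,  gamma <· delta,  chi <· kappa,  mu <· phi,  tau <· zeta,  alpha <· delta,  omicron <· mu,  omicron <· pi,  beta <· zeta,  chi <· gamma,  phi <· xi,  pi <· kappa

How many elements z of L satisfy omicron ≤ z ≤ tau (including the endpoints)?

The interval [omicron, tau] = {alpha, eta, mu, omicron, phi, rho, tau}, which has 7 elements.

7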